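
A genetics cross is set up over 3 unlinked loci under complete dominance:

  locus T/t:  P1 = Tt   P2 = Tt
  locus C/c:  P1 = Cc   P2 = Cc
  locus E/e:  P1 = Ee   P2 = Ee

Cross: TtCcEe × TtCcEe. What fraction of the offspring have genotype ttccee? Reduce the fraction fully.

P(ttccee) = 1/64

TtCcEe gametes: TCE×1, TCe×1, TcE×1, Tce×1, tCE×1, tCe×1, tcE×1, tce×1
TtCcEe gametes: TCE×1, TCe×1, TcE×1, Tce×1, tCE×1, tCe×1, tcE×1, tce×1
TtCcEe×TtCcEe grid (8·8=64): TTCCEE=1 TTCCEe=2 TTCCee=1 TTCcEE=2 TTCcEe=4 TTCcee=2 TTccEE=1 TTccEe=2 TTccee=1 TtCCEE=2 TtCCEe=4 TtCCee=2 TtCcEE=4 TtCcEe=8 TtCcee=4 TtccEE=2 TtccEe=4 Ttccee=2 ttCCEE=1 ttCCEe=2 ttCCee=1 ttCcEE=2 ttCcEe=4 ttCcee=2 ttccEE=1 ttccEe=2 ttccee=1
ttccee hits 1/64; gcd=1; 1÷1/64÷1 = 1/64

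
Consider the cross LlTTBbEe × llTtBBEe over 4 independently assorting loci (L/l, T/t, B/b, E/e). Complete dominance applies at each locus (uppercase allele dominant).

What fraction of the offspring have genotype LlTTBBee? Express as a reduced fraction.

LlTTBbEe gametes: LTBE×2, LTBe×2, LTbE×2, LTbe×2, lTBE×2, lTBe×2, lTbE×2, lTbe×2
llTtBBEe gametes: lTBE×4, lTBe×4, ltBE×4, ltBe×4
LlTTBbEe×llTtBBEe grid (16·16=256): LlTTBBEE=8 LlTTBBEe=16 LlTTBBee=8 LlTTBbEE=8 LlTTBbEe=16 LlTTBbee=8 LlTtBBEE=8 LlTtBBEe=16 LlTtBBee=8 LlTtBbEE=8 LlTtBbEe=16 LlTtBbee=8 llTTBBEE=8 llTTBBEe=16 llTTBBee=8 llTTBbEE=8 llTTBbEe=16 llTTBbee=8 llTtBBEE=8 llTtBBEe=16 llTtBBee=8 llTtBbEE=8 llTtBbEe=16 llTtBbee=8
LlTTBBee hits 8/256; gcd=8; 8÷8/256÷8 = 1/32

P(LlTTBBee) = 1/32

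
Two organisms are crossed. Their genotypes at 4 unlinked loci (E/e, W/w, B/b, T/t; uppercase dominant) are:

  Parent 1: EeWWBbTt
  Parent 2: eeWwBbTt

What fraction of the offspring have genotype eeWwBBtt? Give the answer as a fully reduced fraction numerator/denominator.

P(eeWwBBtt) = 1/64

EeWWBbTt gametes: EWBT×2, EWBt×2, EWbT×2, EWbt×2, eWBT×2, eWBt×2, eWbT×2, eWbt×2
eeWwBbTt gametes: eWBT×2, eWBt×2, eWbT×2, eWbt×2, ewBT×2, ewBt×2, ewbT×2, ewbt×2
EeWWBbTt×eeWwBbTt grid (16·16=256): EeWWBBTT=4 EeWWBBTt=8 EeWWBBtt=4 EeWWBbTT=8 EeWWBbTt=16 EeWWBbtt=8 EeWWbbTT=4 EeWWbbTt=8 EeWWbbtt=4 EeWwBBTT=4 EeWwBBTt=8 EeWwBBtt=4 EeWwBbTT=8 EeWwBbTt=16 EeWwBbtt=8 EeWwbbTT=4 EeWwbbTt=8 EeWwbbtt=4 eeWWBBTT=4 eeWWBBTt=8 eeWWBBtt=4 eeWWBbTT=8 eeWWBbTt=16 eeWWBbtt=8 eeWWbbTT=4 eeWWbbTt=8 eeWWbbtt=4 eeWwBBTT=4 eeWwBBTt=8 eeWwBBtt=4 eeWwBbTT=8 eeWwBbTt=16 eeWwBbtt=8 eeWwbbTT=4 eeWwbbTt=8 eeWwbbtt=4
eeWwBBtt hits 4/256; gcd=4; 4÷4/256÷4 = 1/64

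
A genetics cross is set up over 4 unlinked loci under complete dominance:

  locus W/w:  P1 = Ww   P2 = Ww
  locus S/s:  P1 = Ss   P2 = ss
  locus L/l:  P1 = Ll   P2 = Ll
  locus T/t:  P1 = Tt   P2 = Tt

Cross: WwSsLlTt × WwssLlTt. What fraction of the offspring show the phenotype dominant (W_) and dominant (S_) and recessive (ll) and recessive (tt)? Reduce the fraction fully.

P(W_ S_ ll tt) = 3/128

WwSsLlTt gametes: WSLT×1, WSLt×1, WSlT×1, WSlt×1, WsLT×1, WsLt×1, WslT×1, Wslt×1, wSLT×1, wSLt×1, wSlT×1, wSlt×1, wsLT×1, wsLt×1, wslT×1, wslt×1
WwssLlTt gametes: WsLT×2, WsLt×2, WslT×2, Wslt×2, wsLT×2, wsLt×2, wslT×2, wslt×2
WwSsLlTt×WwssLlTt grid (16·16=256): WWSsLLTT=2 WWSsLLTt=4 WWSsLLtt=2 WWSsLlTT=4 WWSsLlTt=8 WWSsLltt=4 WWSsllTT=2 WWSsllTt=4 WWSslltt=2 WWssLLTT=2 WWssLLTt=4 WWssLLtt=2 WWssLlTT=4 WWssLlTt=8 WWssLltt=4 WWssllTT=2 WWssllTt=4 WWsslltt=2 WwSsLLTT=4 WwSsLLTt=8 WwSsLLtt=4 WwSsLlTT=8 WwSsLlTt=16 WwSsLltt=8 WwSsllTT=4 WwSsllTt=8 WwSslltt=4 WwssLLTT=4 WwssLLTt=8 WwssLLtt=4 WwssLlTT=8 WwssLlTt=16 WwssLltt=8 WwssllTT=4 WwssllTt=8 Wwsslltt=4 wwSsLLTT=2 wwSsLLTt=4 wwSsLLtt=2 wwSsLlTT=4 wwSsLlTt=8 wwSsLltt=4 wwSsllTT=2 wwSsllTt=4 wwSslltt=2 wwssLLTT=2 wwssLLTt=4 wwssLLtt=2 wwssLlTT=4 wwssLlTt=8 wwssLltt=4 wwssllTT=2 wwssllTt=4 wwsslltt=2
W_ S_ ll tt hits 6/256; gcd=2; 6÷2/256÷2 = 3/128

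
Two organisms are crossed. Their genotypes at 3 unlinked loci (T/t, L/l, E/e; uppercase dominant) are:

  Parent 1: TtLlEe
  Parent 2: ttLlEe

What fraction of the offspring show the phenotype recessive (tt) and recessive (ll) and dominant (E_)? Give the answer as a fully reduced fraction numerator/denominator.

P(tt ll E_) = 3/32

TtLlEe gametes: TLE×1, TLe×1, TlE×1, Tle×1, tLE×1, tLe×1, tlE×1, tle×1
ttLlEe gametes: tLE×2, tLe×2, tlE×2, tle×2
TtLlEe×ttLlEe grid (8·8=64): TtLLEE=2 TtLLEe=4 TtLLee=2 TtLlEE=4 TtLlEe=8 TtLlee=4 TtllEE=2 TtllEe=4 Ttllee=2 ttLLEE=2 ttLLEe=4 ttLLee=2 ttLlEE=4 ttLlEe=8 ttLlee=4 ttllEE=2 ttllEe=4 ttllee=2
tt ll E_ hits 6/64; gcd=2; 6÷2/64÷2 = 3/32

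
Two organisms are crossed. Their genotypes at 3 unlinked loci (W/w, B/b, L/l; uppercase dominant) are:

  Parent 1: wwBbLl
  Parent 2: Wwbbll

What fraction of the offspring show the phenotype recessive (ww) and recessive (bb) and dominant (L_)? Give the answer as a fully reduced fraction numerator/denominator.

wwBbLl gametes: wBL×2, wBl×2, wbL×2, wbl×2
Wwbbll gametes: Wbl×4, wbl×4
wwBbLl×Wwbbll grid (8·8=64): WwBbLl=8 WwBbll=8 WwbbLl=8 Wwbbll=8 wwBbLl=8 wwBbll=8 wwbbLl=8 wwbbll=8
ww bb L_ hits 8/64; gcd=8; 8÷8/64÷8 = 1/8

P(ww bb L_) = 1/8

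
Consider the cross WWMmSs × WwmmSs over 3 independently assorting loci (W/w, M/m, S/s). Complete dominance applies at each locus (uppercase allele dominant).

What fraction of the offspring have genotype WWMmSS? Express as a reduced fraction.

WWMmSs gametes: WMS×2, WMs×2, WmS×2, Wms×2
WwmmSs gametes: WmS×2, Wms×2, wmS×2, wms×2
WWMmSs×WwmmSs grid (8·8=64): WWMmSS=4 WWMmSs=8 WWMmss=4 WWmmSS=4 WWmmSs=8 WWmmss=4 WwMmSS=4 WwMmSs=8 WwMmss=4 WwmmSS=4 WwmmSs=8 Wwmmss=4
WWMmSS hits 4/64; gcd=4; 4÷4/64÷4 = 1/16

P(WWMmSS) = 1/16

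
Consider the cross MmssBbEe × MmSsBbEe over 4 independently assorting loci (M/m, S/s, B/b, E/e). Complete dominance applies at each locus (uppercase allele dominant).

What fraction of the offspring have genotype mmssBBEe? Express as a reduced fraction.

MmssBbEe gametes: MsBE×2, MsBe×2, MsbE×2, Msbe×2, msBE×2, msBe×2, msbE×2, msbe×2
MmSsBbEe gametes: MSBE×1, MSBe×1, MSbE×1, MSbe×1, MsBE×1, MsBe×1, MsbE×1, Msbe×1, mSBE×1, mSBe×1, mSbE×1, mSbe×1, msBE×1, msBe×1, msbE×1, msbe×1
MmssBbEe×MmSsBbEe grid (16·16=256): MMSsBBEE=2 MMSsBBEe=4 MMSsBBee=2 MMSsBbEE=4 MMSsBbEe=8 MMSsBbee=4 MMSsbbEE=2 MMSsbbEe=4 MMSsbbee=2 MMssBBEE=2 MMssBBEe=4 MMssBBee=2 MMssBbEE=4 MMssBbEe=8 MMssBbee=4 MMssbbEE=2 MMssbbEe=4 MMssbbee=2 MmSsBBEE=4 MmSsBBEe=8 MmSsBBee=4 MmSsBbEE=8 MmSsBbEe=16 MmSsBbee=8 MmSsbbEE=4 MmSsbbEe=8 MmSsbbee=4 MmssBBEE=4 MmssBBEe=8 MmssBBee=4 MmssBbEE=8 MmssBbEe=16 MmssBbee=8 MmssbbEE=4 MmssbbEe=8 Mmssbbee=4 mmSsBBEE=2 mmSsBBEe=4 mmSsBBee=2 mmSsBbEE=4 mmSsBbEe=8 mmSsBbee=4 mmSsbbEE=2 mmSsbbEe=4 mmSsbbee=2 mmssBBEE=2 mmssBBEe=4 mmssBBee=2 mmssBbEE=4 mmssBbEe=8 mmssBbee=4 mmssbbEE=2 mmssbbEe=4 mmssbbee=2
mmssBBEe hits 4/256; gcd=4; 4÷4/256÷4 = 1/64

P(mmssBBEe) = 1/64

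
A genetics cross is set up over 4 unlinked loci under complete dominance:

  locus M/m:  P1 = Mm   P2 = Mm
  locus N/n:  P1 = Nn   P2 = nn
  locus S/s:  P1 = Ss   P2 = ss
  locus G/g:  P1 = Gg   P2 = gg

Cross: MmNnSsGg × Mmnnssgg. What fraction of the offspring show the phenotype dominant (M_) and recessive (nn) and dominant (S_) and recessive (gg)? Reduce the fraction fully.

P(M_ nn S_ gg) = 3/32

MmNnSsGg gametes: MNSG×1, MNSg×1, MNsG×1, MNsg×1, MnSG×1, MnSg×1, MnsG×1, Mnsg×1, mNSG×1, mNSg×1, mNsG×1, mNsg×1, mnSG×1, mnSg×1, mnsG×1, mnsg×1
Mmnnssgg gametes: Mnsg×8, mnsg×8
MmNnSsGg×Mmnnssgg grid (16·16=256): MMNnSsGg=8 MMNnSsgg=8 MMNnssGg=8 MMNnssgg=8 MMnnSsGg=8 MMnnSsgg=8 MMnnssGg=8 MMnnssgg=8 MmNnSsGg=16 MmNnSsgg=16 MmNnssGg=16 MmNnssgg=16 MmnnSsGg=16 MmnnSsgg=16 MmnnssGg=16 Mmnnssgg=16 mmNnSsGg=8 mmNnSsgg=8 mmNnssGg=8 mmNnssgg=8 mmnnSsGg=8 mmnnSsgg=8 mmnnssGg=8 mmnnssgg=8
M_ nn S_ gg hits 24/256; gcd=8; 24÷8/256÷8 = 3/32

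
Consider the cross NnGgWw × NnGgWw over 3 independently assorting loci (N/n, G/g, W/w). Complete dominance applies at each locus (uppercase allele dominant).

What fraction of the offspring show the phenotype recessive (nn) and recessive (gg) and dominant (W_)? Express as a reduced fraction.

NnGgWw gametes: NGW×1, NGw×1, NgW×1, Ngw×1, nGW×1, nGw×1, ngW×1, ngw×1
NnGgWw gametes: NGW×1, NGw×1, NgW×1, Ngw×1, nGW×1, nGw×1, ngW×1, ngw×1
NnGgWw×NnGgWw grid (8·8=64): NNGGWW=1 NNGGWw=2 NNGGww=1 NNGgWW=2 NNGgWw=4 NNGgww=2 NNggWW=1 NNggWw=2 NNggww=1 NnGGWW=2 NnGGWw=4 NnGGww=2 NnGgWW=4 NnGgWw=8 NnGgww=4 NnggWW=2 NnggWw=4 Nnggww=2 nnGGWW=1 nnGGWw=2 nnGGww=1 nnGgWW=2 nnGgWw=4 nnGgww=2 nnggWW=1 nnggWw=2 nnggww=1
nn gg W_ hits 3/64; gcd=1; 3÷1/64÷1 = 3/64

P(nn gg W_) = 3/64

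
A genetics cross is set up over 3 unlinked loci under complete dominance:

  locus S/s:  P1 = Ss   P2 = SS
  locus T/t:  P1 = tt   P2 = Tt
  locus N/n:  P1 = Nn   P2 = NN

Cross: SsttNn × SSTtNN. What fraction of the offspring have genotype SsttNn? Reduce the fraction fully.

SsttNn gametes: StN×2, Stn×2, stN×2, stn×2
SSTtNN gametes: STN×4, StN×4
SsttNn×SSTtNN grid (8·8=64): SSTtNN=8 SSTtNn=8 SSttNN=8 SSttNn=8 SsTtNN=8 SsTtNn=8 SsttNN=8 SsttNn=8
SsttNn hits 8/64; gcd=8; 8÷8/64÷8 = 1/8

P(SsttNn) = 1/8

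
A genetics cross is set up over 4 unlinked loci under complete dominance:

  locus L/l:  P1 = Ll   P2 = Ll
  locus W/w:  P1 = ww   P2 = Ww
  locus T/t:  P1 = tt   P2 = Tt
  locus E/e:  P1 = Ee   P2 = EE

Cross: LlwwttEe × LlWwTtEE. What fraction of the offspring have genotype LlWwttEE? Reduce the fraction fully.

LlwwttEe gametes: LwtE×4, Lwte×4, lwtE×4, lwte×4
LlWwTtEE gametes: LWTE×2, LWtE×2, LwTE×2, LwtE×2, lWTE×2, lWtE×2, lwTE×2, lwtE×2
LlwwttEe×LlWwTtEE grid (16·16=256): LLWwTtEE=8 LLWwTtEe=8 LLWwttEE=8 LLWwttEe=8 LLwwTtEE=8 LLwwTtEe=8 LLwwttEE=8 LLwwttEe=8 LlWwTtEE=16 LlWwTtEe=16 LlWwttEE=16 LlWwttEe=16 LlwwTtEE=16 LlwwTtEe=16 LlwwttEE=16 LlwwttEe=16 llWwTtEE=8 llWwTtEe=8 llWwttEE=8 llWwttEe=8 llwwTtEE=8 llwwTtEe=8 llwwttEE=8 llwwttEe=8
LlWwttEE hits 16/256; gcd=16; 16÷16/256÷16 = 1/16

P(LlWwttEE) = 1/16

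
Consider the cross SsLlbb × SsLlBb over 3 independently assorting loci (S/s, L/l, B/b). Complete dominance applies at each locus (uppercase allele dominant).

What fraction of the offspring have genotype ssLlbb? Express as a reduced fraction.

P(ssLlbb) = 1/16

SsLlbb gametes: SLb×2, Slb×2, sLb×2, slb×2
SsLlBb gametes: SLB×1, SLb×1, SlB×1, Slb×1, sLB×1, sLb×1, slB×1, slb×1
SsLlbb×SsLlBb grid (8·8=64): SSLLBb=2 SSLLbb=2 SSLlBb=4 SSLlbb=4 SSllBb=2 SSllbb=2 SsLLBb=4 SsLLbb=4 SsLlBb=8 SsLlbb=8 SsllBb=4 Ssllbb=4 ssLLBb=2 ssLLbb=2 ssLlBb=4 ssLlbb=4 ssllBb=2 ssllbb=2
ssLlbb hits 4/64; gcd=4; 4÷4/64÷4 = 1/16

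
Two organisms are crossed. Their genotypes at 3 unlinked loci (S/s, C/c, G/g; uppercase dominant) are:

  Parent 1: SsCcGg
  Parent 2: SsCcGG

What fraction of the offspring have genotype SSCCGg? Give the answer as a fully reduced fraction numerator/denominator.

P(SSCCGg) = 1/32

SsCcGg gametes: SCG×1, SCg×1, ScG×1, Scg×1, sCG×1, sCg×1, scG×1, scg×1
SsCcGG gametes: SCG×2, ScG×2, sCG×2, scG×2
SsCcGg×SsCcGG grid (8·8=64): SSCCGG=2 SSCCGg=2 SSCcGG=4 SSCcGg=4 SSccGG=2 SSccGg=2 SsCCGG=4 SsCCGg=4 SsCcGG=8 SsCcGg=8 SsccGG=4 SsccGg=4 ssCCGG=2 ssCCGg=2 ssCcGG=4 ssCcGg=4 ssccGG=2 ssccGg=2
SSCCGg hits 2/64; gcd=2; 2÷2/64÷2 = 1/32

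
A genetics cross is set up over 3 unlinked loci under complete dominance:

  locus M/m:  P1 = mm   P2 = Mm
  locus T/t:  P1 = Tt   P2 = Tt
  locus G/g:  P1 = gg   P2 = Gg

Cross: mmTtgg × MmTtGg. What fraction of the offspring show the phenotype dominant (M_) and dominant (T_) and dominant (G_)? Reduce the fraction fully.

P(M_ T_ G_) = 3/16

mmTtgg gametes: mTg×4, mtg×4
MmTtGg gametes: MTG×1, MTg×1, MtG×1, Mtg×1, mTG×1, mTg×1, mtG×1, mtg×1
mmTtgg×MmTtGg grid (8·8=64): MmTTGg=4 MmTTgg=4 MmTtGg=8 MmTtgg=8 MmttGg=4 Mmttgg=4 mmTTGg=4 mmTTgg=4 mmTtGg=8 mmTtgg=8 mmttGg=4 mmttgg=4
M_ T_ G_ hits 12/64; gcd=4; 12÷4/64÷4 = 3/16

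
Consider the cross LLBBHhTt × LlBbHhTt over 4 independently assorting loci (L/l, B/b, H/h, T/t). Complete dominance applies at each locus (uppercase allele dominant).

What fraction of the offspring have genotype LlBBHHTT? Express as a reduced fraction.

LLBBHhTt gametes: LBHT×4, LBHt×4, LBhT×4, LBht×4
LlBbHhTt gametes: LBHT×1, LBHt×1, LBhT×1, LBht×1, LbHT×1, LbHt×1, LbhT×1, Lbht×1, lBHT×1, lBHt×1, lBhT×1, lBht×1, lbHT×1, lbHt×1, lbhT×1, lbht×1
LLBBHhTt×LlBbHhTt grid (16·16=256): LLBBHHTT=4 LLBBHHTt=8 LLBBHHtt=4 LLBBHhTT=8 LLBBHhTt=16 LLBBHhtt=8 LLBBhhTT=4 LLBBhhTt=8 LLBBhhtt=4 LLBbHHTT=4 LLBbHHTt=8 LLBbHHtt=4 LLBbHhTT=8 LLBbHhTt=16 LLBbHhtt=8 LLBbhhTT=4 LLBbhhTt=8 LLBbhhtt=4 LlBBHHTT=4 LlBBHHTt=8 LlBBHHtt=4 LlBBHhTT=8 LlBBHhTt=16 LlBBHhtt=8 LlBBhhTT=4 LlBBhhTt=8 LlBBhhtt=4 LlBbHHTT=4 LlBbHHTt=8 LlBbHHtt=4 LlBbHhTT=8 LlBbHhTt=16 LlBbHhtt=8 LlBbhhTT=4 LlBbhhTt=8 LlBbhhtt=4
LlBBHHTT hits 4/256; gcd=4; 4÷4/256÷4 = 1/64

P(LlBBHHTT) = 1/64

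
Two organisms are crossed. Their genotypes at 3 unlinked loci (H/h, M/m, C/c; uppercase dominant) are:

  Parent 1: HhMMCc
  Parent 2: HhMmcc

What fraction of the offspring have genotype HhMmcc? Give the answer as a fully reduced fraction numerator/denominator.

HhMMCc gametes: HMC×2, HMc×2, hMC×2, hMc×2
HhMmcc gametes: HMc×2, Hmc×2, hMc×2, hmc×2
HhMMCc×HhMmcc grid (8·8=64): HHMMCc=4 HHMMcc=4 HHMmCc=4 HHMmcc=4 HhMMCc=8 HhMMcc=8 HhMmCc=8 HhMmcc=8 hhMMCc=4 hhMMcc=4 hhMmCc=4 hhMmcc=4
HhMmcc hits 8/64; gcd=8; 8÷8/64÷8 = 1/8

P(HhMmcc) = 1/8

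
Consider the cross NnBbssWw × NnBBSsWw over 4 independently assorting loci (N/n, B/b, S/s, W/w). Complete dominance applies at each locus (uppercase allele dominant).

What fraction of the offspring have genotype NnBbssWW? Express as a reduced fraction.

P(NnBbssWW) = 1/32

NnBbssWw gametes: NBsW×2, NBsw×2, NbsW×2, Nbsw×2, nBsW×2, nBsw×2, nbsW×2, nbsw×2
NnBBSsWw gametes: NBSW×2, NBSw×2, NBsW×2, NBsw×2, nBSW×2, nBSw×2, nBsW×2, nBsw×2
NnBbssWw×NnBBSsWw grid (16·16=256): NNBBSsWW=4 NNBBSsWw=8 NNBBSsww=4 NNBBssWW=4 NNBBssWw=8 NNBBssww=4 NNBbSsWW=4 NNBbSsWw=8 NNBbSsww=4 NNBbssWW=4 NNBbssWw=8 NNBbssww=4 NnBBSsWW=8 NnBBSsWw=16 NnBBSsww=8 NnBBssWW=8 NnBBssWw=16 NnBBssww=8 NnBbSsWW=8 NnBbSsWw=16 NnBbSsww=8 NnBbssWW=8 NnBbssWw=16 NnBbssww=8 nnBBSsWW=4 nnBBSsWw=8 nnBBSsww=4 nnBBssWW=4 nnBBssWw=8 nnBBssww=4 nnBbSsWW=4 nnBbSsWw=8 nnBbSsww=4 nnBbssWW=4 nnBbssWw=8 nnBbssww=4
NnBbssWW hits 8/256; gcd=8; 8÷8/256÷8 = 1/32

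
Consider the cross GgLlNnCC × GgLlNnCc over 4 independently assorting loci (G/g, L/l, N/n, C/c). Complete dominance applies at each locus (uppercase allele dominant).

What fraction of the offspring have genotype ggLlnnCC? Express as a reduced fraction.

P(ggLlnnCC) = 1/64

GgLlNnCC gametes: GLNC×2, GLnC×2, GlNC×2, GlnC×2, gLNC×2, gLnC×2, glNC×2, glnC×2
GgLlNnCc gametes: GLNC×1, GLNc×1, GLnC×1, GLnc×1, GlNC×1, GlNc×1, GlnC×1, Glnc×1, gLNC×1, gLNc×1, gLnC×1, gLnc×1, glNC×1, glNc×1, glnC×1, glnc×1
GgLlNnCC×GgLlNnCc grid (16·16=256): GGLLNNCC=2 GGLLNNCc=2 GGLLNnCC=4 GGLLNnCc=4 GGLLnnCC=2 GGLLnnCc=2 GGLlNNCC=4 GGLlNNCc=4 GGLlNnCC=8 GGLlNnCc=8 GGLlnnCC=4 GGLlnnCc=4 GGllNNCC=2 GGllNNCc=2 GGllNnCC=4 GGllNnCc=4 GGllnnCC=2 GGllnnCc=2 GgLLNNCC=4 GgLLNNCc=4 GgLLNnCC=8 GgLLNnCc=8 GgLLnnCC=4 GgLLnnCc=4 GgLlNNCC=8 GgLlNNCc=8 GgLlNnCC=16 GgLlNnCc=16 GgLlnnCC=8 GgLlnnCc=8 GgllNNCC=4 GgllNNCc=4 GgllNnCC=8 GgllNnCc=8 GgllnnCC=4 GgllnnCc=4 ggLLNNCC=2 ggLLNNCc=2 ggLLNnCC=4 ggLLNnCc=4 ggLLnnCC=2 ggLLnnCc=2 ggLlNNCC=4 ggLlNNCc=4 ggLlNnCC=8 ggLlNnCc=8 ggLlnnCC=4 ggLlnnCc=4 ggllNNCC=2 ggllNNCc=2 ggllNnCC=4 ggllNnCc=4 ggllnnCC=2 ggllnnCc=2
ggLlnnCC hits 4/256; gcd=4; 4÷4/256÷4 = 1/64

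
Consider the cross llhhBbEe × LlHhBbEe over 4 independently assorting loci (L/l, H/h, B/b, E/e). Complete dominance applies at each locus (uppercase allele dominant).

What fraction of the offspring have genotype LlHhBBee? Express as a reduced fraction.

P(LlHhBBee) = 1/64

llhhBbEe gametes: lhBE×4, lhBe×4, lhbE×4, lhbe×4
LlHhBbEe gametes: LHBE×1, LHBe×1, LHbE×1, LHbe×1, LhBE×1, LhBe×1, LhbE×1, Lhbe×1, lHBE×1, lHBe×1, lHbE×1, lHbe×1, lhBE×1, lhBe×1, lhbE×1, lhbe×1
llhhBbEe×LlHhBbEe grid (16·16=256): LlHhBBEE=4 LlHhBBEe=8 LlHhBBee=4 LlHhBbEE=8 LlHhBbEe=16 LlHhBbee=8 LlHhbbEE=4 LlHhbbEe=8 LlHhbbee=4 LlhhBBEE=4 LlhhBBEe=8 LlhhBBee=4 LlhhBbEE=8 LlhhBbEe=16 LlhhBbee=8 LlhhbbEE=4 LlhhbbEe=8 Llhhbbee=4 llHhBBEE=4 llHhBBEe=8 llHhBBee=4 llHhBbEE=8 llHhBbEe=16 llHhBbee=8 llHhbbEE=4 llHhbbEe=8 llHhbbee=4 llhhBBEE=4 llhhBBEe=8 llhhBBee=4 llhhBbEE=8 llhhBbEe=16 llhhBbee=8 llhhbbEE=4 llhhbbEe=8 llhhbbee=4
LlHhBBee hits 4/256; gcd=4; 4÷4/256÷4 = 1/64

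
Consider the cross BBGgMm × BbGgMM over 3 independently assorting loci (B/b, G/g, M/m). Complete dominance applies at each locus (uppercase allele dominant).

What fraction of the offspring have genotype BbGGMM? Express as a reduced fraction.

BBGgMm gametes: BGM×2, BGm×2, BgM×2, Bgm×2
BbGgMM gametes: BGM×2, BgM×2, bGM×2, bgM×2
BBGgMm×BbGgMM grid (8·8=64): BBGGMM=4 BBGGMm=4 BBGgMM=8 BBGgMm=8 BBggMM=4 BBggMm=4 BbGGMM=4 BbGGMm=4 BbGgMM=8 BbGgMm=8 BbggMM=4 BbggMm=4
BbGGMM hits 4/64; gcd=4; 4÷4/64÷4 = 1/16

P(BbGGMM) = 1/16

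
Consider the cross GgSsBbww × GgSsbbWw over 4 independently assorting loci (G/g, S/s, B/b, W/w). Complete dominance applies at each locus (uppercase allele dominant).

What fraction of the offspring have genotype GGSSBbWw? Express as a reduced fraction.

GgSsBbww gametes: GSBw×2, GSbw×2, GsBw×2, Gsbw×2, gSBw×2, gSbw×2, gsBw×2, gsbw×2
GgSsbbWw gametes: GSbW×2, GSbw×2, GsbW×2, Gsbw×2, gSbW×2, gSbw×2, gsbW×2, gsbw×2
GgSsBbww×GgSsbbWw grid (16·16=256): GGSSBbWw=4 GGSSBbww=4 GGSSbbWw=4 GGSSbbww=4 GGSsBbWw=8 GGSsBbww=8 GGSsbbWw=8 GGSsbbww=8 GGssBbWw=4 GGssBbww=4 GGssbbWw=4 GGssbbww=4 GgSSBbWw=8 GgSSBbww=8 GgSSbbWw=8 GgSSbbww=8 GgSsBbWw=16 GgSsBbww=16 GgSsbbWw=16 GgSsbbww=16 GgssBbWw=8 GgssBbww=8 GgssbbWw=8 Ggssbbww=8 ggSSBbWw=4 ggSSBbww=4 ggSSbbWw=4 ggSSbbww=4 ggSsBbWw=8 ggSsBbww=8 ggSsbbWw=8 ggSsbbww=8 ggssBbWw=4 ggssBbww=4 ggssbbWw=4 ggssbbww=4
GGSSBbWw hits 4/256; gcd=4; 4÷4/256÷4 = 1/64

P(GGSSBbWw) = 1/64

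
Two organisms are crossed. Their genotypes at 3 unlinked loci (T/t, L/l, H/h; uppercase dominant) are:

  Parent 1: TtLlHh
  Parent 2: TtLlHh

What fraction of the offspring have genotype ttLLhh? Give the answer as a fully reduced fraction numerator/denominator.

P(ttLLhh) = 1/64

TtLlHh gametes: TLH×1, TLh×1, TlH×1, Tlh×1, tLH×1, tLh×1, tlH×1, tlh×1
TtLlHh gametes: TLH×1, TLh×1, TlH×1, Tlh×1, tLH×1, tLh×1, tlH×1, tlh×1
TtLlHh×TtLlHh grid (8·8=64): TTLLHH=1 TTLLHh=2 TTLLhh=1 TTLlHH=2 TTLlHh=4 TTLlhh=2 TTllHH=1 TTllHh=2 TTllhh=1 TtLLHH=2 TtLLHh=4 TtLLhh=2 TtLlHH=4 TtLlHh=8 TtLlhh=4 TtllHH=2 TtllHh=4 Ttllhh=2 ttLLHH=1 ttLLHh=2 ttLLhh=1 ttLlHH=2 ttLlHh=4 ttLlhh=2 ttllHH=1 ttllHh=2 ttllhh=1
ttLLhh hits 1/64; gcd=1; 1÷1/64÷1 = 1/64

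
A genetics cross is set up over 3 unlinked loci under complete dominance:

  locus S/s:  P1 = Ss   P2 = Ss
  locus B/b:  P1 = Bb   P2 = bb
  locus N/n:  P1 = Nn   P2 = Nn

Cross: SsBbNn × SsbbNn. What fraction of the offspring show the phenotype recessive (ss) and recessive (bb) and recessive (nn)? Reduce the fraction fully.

SsBbNn gametes: SBN×1, SBn×1, SbN×1, Sbn×1, sBN×1, sBn×1, sbN×1, sbn×1
SsbbNn gametes: SbN×2, Sbn×2, sbN×2, sbn×2
SsBbNn×SsbbNn grid (8·8=64): SSBbNN=2 SSBbNn=4 SSBbnn=2 SSbbNN=2 SSbbNn=4 SSbbnn=2 SsBbNN=4 SsBbNn=8 SsBbnn=4 SsbbNN=4 SsbbNn=8 Ssbbnn=4 ssBbNN=2 ssBbNn=4 ssBbnn=2 ssbbNN=2 ssbbNn=4 ssbbnn=2
ss bb nn hits 2/64; gcd=2; 2÷2/64÷2 = 1/32

P(ss bb nn) = 1/32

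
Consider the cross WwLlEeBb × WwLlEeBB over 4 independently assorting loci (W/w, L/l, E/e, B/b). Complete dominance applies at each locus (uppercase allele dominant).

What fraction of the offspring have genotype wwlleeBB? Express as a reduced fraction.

P(wwlleeBB) = 1/128

WwLlEeBb gametes: WLEB×1, WLEb×1, WLeB×1, WLeb×1, WlEB×1, WlEb×1, WleB×1, Wleb×1, wLEB×1, wLEb×1, wLeB×1, wLeb×1, wlEB×1, wlEb×1, wleB×1, wleb×1
WwLlEeBB gametes: WLEB×2, WLeB×2, WlEB×2, WleB×2, wLEB×2, wLeB×2, wlEB×2, wleB×2
WwLlEeBb×WwLlEeBB grid (16·16=256): WWLLEEBB=2 WWLLEEBb=2 WWLLEeBB=4 WWLLEeBb=4 WWLLeeBB=2 WWLLeeBb=2 WWLlEEBB=4 WWLlEEBb=4 WWLlEeBB=8 WWLlEeBb=8 WWLleeBB=4 WWLleeBb=4 WWllEEBB=2 WWllEEBb=2 WWllEeBB=4 WWllEeBb=4 WWlleeBB=2 WWlleeBb=2 WwLLEEBB=4 WwLLEEBb=4 WwLLEeBB=8 WwLLEeBb=8 WwLLeeBB=4 WwLLeeBb=4 WwLlEEBB=8 WwLlEEBb=8 WwLlEeBB=16 WwLlEeBb=16 WwLleeBB=8 WwLleeBb=8 WwllEEBB=4 WwllEEBb=4 WwllEeBB=8 WwllEeBb=8 WwlleeBB=4 WwlleeBb=4 wwLLEEBB=2 wwLLEEBb=2 wwLLEeBB=4 wwLLEeBb=4 wwLLeeBB=2 wwLLeeBb=2 wwLlEEBB=4 wwLlEEBb=4 wwLlEeBB=8 wwLlEeBb=8 wwLleeBB=4 wwLleeBb=4 wwllEEBB=2 wwllEEBb=2 wwllEeBB=4 wwllEeBb=4 wwlleeBB=2 wwlleeBb=2
wwlleeBB hits 2/256; gcd=2; 2÷2/256÷2 = 1/128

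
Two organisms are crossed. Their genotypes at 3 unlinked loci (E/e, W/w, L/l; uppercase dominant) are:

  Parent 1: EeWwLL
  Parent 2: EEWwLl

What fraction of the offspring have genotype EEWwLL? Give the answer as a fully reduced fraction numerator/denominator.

EeWwLL gametes: EWL×2, EwL×2, eWL×2, ewL×2
EEWwLl gametes: EWL×2, EWl×2, EwL×2, Ewl×2
EeWwLL×EEWwLl grid (8·8=64): EEWWLL=4 EEWWLl=4 EEWwLL=8 EEWwLl=8 EEwwLL=4 EEwwLl=4 EeWWLL=4 EeWWLl=4 EeWwLL=8 EeWwLl=8 EewwLL=4 EewwLl=4
EEWwLL hits 8/64; gcd=8; 8÷8/64÷8 = 1/8

P(EEWwLL) = 1/8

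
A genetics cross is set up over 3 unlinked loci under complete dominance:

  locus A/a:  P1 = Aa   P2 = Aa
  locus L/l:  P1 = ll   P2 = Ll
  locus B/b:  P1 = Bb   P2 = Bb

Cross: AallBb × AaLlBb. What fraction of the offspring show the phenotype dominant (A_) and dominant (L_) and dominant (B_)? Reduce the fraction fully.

P(A_ L_ B_) = 9/32

AallBb gametes: AlB×2, Alb×2, alB×2, alb×2
AaLlBb gametes: ALB×1, ALb×1, AlB×1, Alb×1, aLB×1, aLb×1, alB×1, alb×1
AallBb×AaLlBb grid (8·8=64): AALlBB=2 AALlBb=4 AALlbb=2 AAllBB=2 AAllBb=4 AAllbb=2 AaLlBB=4 AaLlBb=8 AaLlbb=4 AallBB=4 AallBb=8 Aallbb=4 aaLlBB=2 aaLlBb=4 aaLlbb=2 aallBB=2 aallBb=4 aallbb=2
A_ L_ B_ hits 18/64; gcd=2; 18÷2/64÷2 = 9/32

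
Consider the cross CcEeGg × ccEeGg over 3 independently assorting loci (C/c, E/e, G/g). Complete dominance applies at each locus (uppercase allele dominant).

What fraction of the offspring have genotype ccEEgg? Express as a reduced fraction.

CcEeGg gametes: CEG×1, CEg×1, CeG×1, Ceg×1, cEG×1, cEg×1, ceG×1, ceg×1
ccEeGg gametes: cEG×2, cEg×2, ceG×2, ceg×2
CcEeGg×ccEeGg grid (8·8=64): CcEEGG=2 CcEEGg=4 CcEEgg=2 CcEeGG=4 CcEeGg=8 CcEegg=4 CceeGG=2 CceeGg=4 Cceegg=2 ccEEGG=2 ccEEGg=4 ccEEgg=2 ccEeGG=4 ccEeGg=8 ccEegg=4 cceeGG=2 cceeGg=4 cceegg=2
ccEEgg hits 2/64; gcd=2; 2÷2/64÷2 = 1/32

P(ccEEgg) = 1/32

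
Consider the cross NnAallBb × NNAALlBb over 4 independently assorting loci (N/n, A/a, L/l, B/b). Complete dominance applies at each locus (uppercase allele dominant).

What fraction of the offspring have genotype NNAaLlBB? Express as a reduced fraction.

NnAallBb gametes: NAlB×2, NAlb×2, NalB×2, Nalb×2, nAlB×2, nAlb×2, nalB×2, nalb×2
NNAALlBb gametes: NALB×4, NALb×4, NAlB×4, NAlb×4
NnAallBb×NNAALlBb grid (16·16=256): NNAALlBB=8 NNAALlBb=16 NNAALlbb=8 NNAAllBB=8 NNAAllBb=16 NNAAllbb=8 NNAaLlBB=8 NNAaLlBb=16 NNAaLlbb=8 NNAallBB=8 NNAallBb=16 NNAallbb=8 NnAALlBB=8 NnAALlBb=16 NnAALlbb=8 NnAAllBB=8 NnAAllBb=16 NnAAllbb=8 NnAaLlBB=8 NnAaLlBb=16 NnAaLlbb=8 NnAallBB=8 NnAallBb=16 NnAallbb=8
NNAaLlBB hits 8/256; gcd=8; 8÷8/256÷8 = 1/32

P(NNAaLlBB) = 1/32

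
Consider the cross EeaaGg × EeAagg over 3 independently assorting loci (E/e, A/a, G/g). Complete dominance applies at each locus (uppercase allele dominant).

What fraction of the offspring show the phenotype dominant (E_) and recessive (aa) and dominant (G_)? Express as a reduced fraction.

EeaaGg gametes: EaG×2, Eag×2, eaG×2, eag×2
EeAagg gametes: EAg×2, Eag×2, eAg×2, eag×2
EeaaGg×EeAagg grid (8·8=64): EEAaGg=4 EEAagg=4 EEaaGg=4 EEaagg=4 EeAaGg=8 EeAagg=8 EeaaGg=8 Eeaagg=8 eeAaGg=4 eeAagg=4 eeaaGg=4 eeaagg=4
E_ aa G_ hits 12/64; gcd=4; 12÷4/64÷4 = 3/16

P(E_ aa G_) = 3/16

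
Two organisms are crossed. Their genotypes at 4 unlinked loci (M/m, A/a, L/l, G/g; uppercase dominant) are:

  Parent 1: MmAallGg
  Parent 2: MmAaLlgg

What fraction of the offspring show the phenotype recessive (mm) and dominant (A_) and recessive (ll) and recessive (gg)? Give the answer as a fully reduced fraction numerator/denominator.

MmAallGg gametes: MAlG×2, MAlg×2, MalG×2, Malg×2, mAlG×2, mAlg×2, malG×2, malg×2
MmAaLlgg gametes: MALg×2, MAlg×2, MaLg×2, Malg×2, mALg×2, mAlg×2, maLg×2, malg×2
MmAallGg×MmAaLlgg grid (16·16=256): MMAALlGg=4 MMAALlgg=4 MMAAllGg=4 MMAAllgg=4 MMAaLlGg=8 MMAaLlgg=8 MMAallGg=8 MMAallgg=8 MMaaLlGg=4 MMaaLlgg=4 MMaallGg=4 MMaallgg=4 MmAALlGg=8 MmAALlgg=8 MmAAllGg=8 MmAAllgg=8 MmAaLlGg=16 MmAaLlgg=16 MmAallGg=16 MmAallgg=16 MmaaLlGg=8 MmaaLlgg=8 MmaallGg=8 Mmaallgg=8 mmAALlGg=4 mmAALlgg=4 mmAAllGg=4 mmAAllgg=4 mmAaLlGg=8 mmAaLlgg=8 mmAallGg=8 mmAallgg=8 mmaaLlGg=4 mmaaLlgg=4 mmaallGg=4 mmaallgg=4
mm A_ ll gg hits 12/256; gcd=4; 12÷4/256÷4 = 3/64

P(mm A_ ll gg) = 3/64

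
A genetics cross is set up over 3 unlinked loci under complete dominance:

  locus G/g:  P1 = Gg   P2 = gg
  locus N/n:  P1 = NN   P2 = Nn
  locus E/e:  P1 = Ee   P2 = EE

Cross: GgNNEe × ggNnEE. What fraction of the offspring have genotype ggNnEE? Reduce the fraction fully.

GgNNEe gametes: GNE×2, GNe×2, gNE×2, gNe×2
ggNnEE gametes: gNE×4, gnE×4
GgNNEe×ggNnEE grid (8·8=64): GgNNEE=8 GgNNEe=8 GgNnEE=8 GgNnEe=8 ggNNEE=8 ggNNEe=8 ggNnEE=8 ggNnEe=8
ggNnEE hits 8/64; gcd=8; 8÷8/64÷8 = 1/8

P(ggNnEE) = 1/8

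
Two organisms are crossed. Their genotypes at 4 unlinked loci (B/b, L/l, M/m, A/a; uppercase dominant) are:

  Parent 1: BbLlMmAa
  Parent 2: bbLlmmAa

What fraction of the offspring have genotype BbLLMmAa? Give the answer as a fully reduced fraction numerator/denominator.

P(BbLLMmAa) = 1/32

BbLlMmAa gametes: BLMA×1, BLMa×1, BLmA×1, BLma×1, BlMA×1, BlMa×1, BlmA×1, Blma×1, bLMA×1, bLMa×1, bLmA×1, bLma×1, blMA×1, blMa×1, blmA×1, blma×1
bbLlmmAa gametes: bLmA×4, bLma×4, blmA×4, blma×4
BbLlMmAa×bbLlmmAa grid (16·16=256): BbLLMmAA=4 BbLLMmAa=8 BbLLMmaa=4 BbLLmmAA=4 BbLLmmAa=8 BbLLmmaa=4 BbLlMmAA=8 BbLlMmAa=16 BbLlMmaa=8 BbLlmmAA=8 BbLlmmAa=16 BbLlmmaa=8 BbllMmAA=4 BbllMmAa=8 BbllMmaa=4 BbllmmAA=4 BbllmmAa=8 Bbllmmaa=4 bbLLMmAA=4 bbLLMmAa=8 bbLLMmaa=4 bbLLmmAA=4 bbLLmmAa=8 bbLLmmaa=4 bbLlMmAA=8 bbLlMmAa=16 bbLlMmaa=8 bbLlmmAA=8 bbLlmmAa=16 bbLlmmaa=8 bbllMmAA=4 bbllMmAa=8 bbllMmaa=4 bbllmmAA=4 bbllmmAa=8 bbllmmaa=4
BbLLMmAa hits 8/256; gcd=8; 8÷8/256÷8 = 1/32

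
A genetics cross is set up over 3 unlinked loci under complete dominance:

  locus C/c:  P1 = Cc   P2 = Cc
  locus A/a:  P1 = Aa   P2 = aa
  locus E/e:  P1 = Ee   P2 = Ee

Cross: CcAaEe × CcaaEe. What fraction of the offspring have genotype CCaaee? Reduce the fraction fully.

P(CCaaee) = 1/32

CcAaEe gametes: CAE×1, CAe×1, CaE×1, Cae×1, cAE×1, cAe×1, caE×1, cae×1
CcaaEe gametes: CaE×2, Cae×2, caE×2, cae×2
CcAaEe×CcaaEe grid (8·8=64): CCAaEE=2 CCAaEe=4 CCAaee=2 CCaaEE=2 CCaaEe=4 CCaaee=2 CcAaEE=4 CcAaEe=8 CcAaee=4 CcaaEE=4 CcaaEe=8 Ccaaee=4 ccAaEE=2 ccAaEe=4 ccAaee=2 ccaaEE=2 ccaaEe=4 ccaaee=2
CCaaee hits 2/64; gcd=2; 2÷2/64÷2 = 1/32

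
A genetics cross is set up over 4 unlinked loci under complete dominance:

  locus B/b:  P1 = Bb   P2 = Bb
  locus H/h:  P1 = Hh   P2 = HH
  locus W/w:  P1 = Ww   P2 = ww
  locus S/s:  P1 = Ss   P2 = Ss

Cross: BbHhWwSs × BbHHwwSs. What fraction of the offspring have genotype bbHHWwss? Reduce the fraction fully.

BbHhWwSs gametes: BHWS×1, BHWs×1, BHwS×1, BHws×1, BhWS×1, BhWs×1, BhwS×1, Bhws×1, bHWS×1, bHWs×1, bHwS×1, bHws×1, bhWS×1, bhWs×1, bhwS×1, bhws×1
BbHHwwSs gametes: BHwS×4, BHws×4, bHwS×4, bHws×4
BbHhWwSs×BbHHwwSs grid (16·16=256): BBHHWwSS=4 BBHHWwSs=8 BBHHWwss=4 BBHHwwSS=4 BBHHwwSs=8 BBHHwwss=4 BBHhWwSS=4 BBHhWwSs=8 BBHhWwss=4 BBHhwwSS=4 BBHhwwSs=8 BBHhwwss=4 BbHHWwSS=8 BbHHWwSs=16 BbHHWwss=8 BbHHwwSS=8 BbHHwwSs=16 BbHHwwss=8 BbHhWwSS=8 BbHhWwSs=16 BbHhWwss=8 BbHhwwSS=8 BbHhwwSs=16 BbHhwwss=8 bbHHWwSS=4 bbHHWwSs=8 bbHHWwss=4 bbHHwwSS=4 bbHHwwSs=8 bbHHwwss=4 bbHhWwSS=4 bbHhWwSs=8 bbHhWwss=4 bbHhwwSS=4 bbHhwwSs=8 bbHhwwss=4
bbHHWwss hits 4/256; gcd=4; 4÷4/256÷4 = 1/64

P(bbHHWwss) = 1/64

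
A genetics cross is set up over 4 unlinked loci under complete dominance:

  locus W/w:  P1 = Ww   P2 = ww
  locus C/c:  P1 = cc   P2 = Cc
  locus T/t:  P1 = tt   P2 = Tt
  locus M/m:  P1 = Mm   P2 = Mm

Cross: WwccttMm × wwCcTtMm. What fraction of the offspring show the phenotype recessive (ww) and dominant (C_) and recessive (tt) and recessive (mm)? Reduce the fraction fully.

P(ww C_ tt mm) = 1/32

WwccttMm gametes: WctM×4, Wctm×4, wctM×4, wctm×4
wwCcTtMm gametes: wCTM×2, wCTm×2, wCtM×2, wCtm×2, wcTM×2, wcTm×2, wctM×2, wctm×2
WwccttMm×wwCcTtMm grid (16·16=256): WwCcTtMM=8 WwCcTtMm=16 WwCcTtmm=8 WwCcttMM=8 WwCcttMm=16 WwCcttmm=8 WwccTtMM=8 WwccTtMm=16 WwccTtmm=8 WwccttMM=8 WwccttMm=16 Wwccttmm=8 wwCcTtMM=8 wwCcTtMm=16 wwCcTtmm=8 wwCcttMM=8 wwCcttMm=16 wwCcttmm=8 wwccTtMM=8 wwccTtMm=16 wwccTtmm=8 wwccttMM=8 wwccttMm=16 wwccttmm=8
ww C_ tt mm hits 8/256; gcd=8; 8÷8/256÷8 = 1/32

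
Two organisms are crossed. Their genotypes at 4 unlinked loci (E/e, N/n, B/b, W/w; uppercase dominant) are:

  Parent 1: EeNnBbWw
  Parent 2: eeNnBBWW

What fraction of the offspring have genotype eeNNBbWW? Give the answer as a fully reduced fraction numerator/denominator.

EeNnBbWw gametes: ENBW×1, ENBw×1, ENbW×1, ENbw×1, EnBW×1, EnBw×1, EnbW×1, Enbw×1, eNBW×1, eNBw×1, eNbW×1, eNbw×1, enBW×1, enBw×1, enbW×1, enbw×1
eeNnBBWW gametes: eNBW×8, enBW×8
EeNnBbWw×eeNnBBWW grid (16·16=256): EeNNBBWW=8 EeNNBBWw=8 EeNNBbWW=8 EeNNBbWw=8 EeNnBBWW=16 EeNnBBWw=16 EeNnBbWW=16 EeNnBbWw=16 EennBBWW=8 EennBBWw=8 EennBbWW=8 EennBbWw=8 eeNNBBWW=8 eeNNBBWw=8 eeNNBbWW=8 eeNNBbWw=8 eeNnBBWW=16 eeNnBBWw=16 eeNnBbWW=16 eeNnBbWw=16 eennBBWW=8 eennBBWw=8 eennBbWW=8 eennBbWw=8
eeNNBbWW hits 8/256; gcd=8; 8÷8/256÷8 = 1/32

P(eeNNBbWW) = 1/32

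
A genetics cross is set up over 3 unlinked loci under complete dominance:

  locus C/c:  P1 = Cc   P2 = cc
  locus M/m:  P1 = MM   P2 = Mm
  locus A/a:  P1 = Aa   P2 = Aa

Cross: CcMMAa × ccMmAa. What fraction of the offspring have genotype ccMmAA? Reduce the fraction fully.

CcMMAa gametes: CMA×2, CMa×2, cMA×2, cMa×2
ccMmAa gametes: cMA×2, cMa×2, cmA×2, cma×2
CcMMAa×ccMmAa grid (8·8=64): CcMMAA=4 CcMMAa=8 CcMMaa=4 CcMmAA=4 CcMmAa=8 CcMmaa=4 ccMMAA=4 ccMMAa=8 ccMMaa=4 ccMmAA=4 ccMmAa=8 ccMmaa=4
ccMmAA hits 4/64; gcd=4; 4÷4/64÷4 = 1/16

P(ccMmAA) = 1/16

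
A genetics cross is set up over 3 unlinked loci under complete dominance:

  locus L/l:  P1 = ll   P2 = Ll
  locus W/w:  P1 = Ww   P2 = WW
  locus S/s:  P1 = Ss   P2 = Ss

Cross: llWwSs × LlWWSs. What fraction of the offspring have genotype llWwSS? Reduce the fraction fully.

llWwSs gametes: lWS×2, lWs×2, lwS×2, lws×2
LlWWSs gametes: LWS×2, LWs×2, lWS×2, lWs×2
llWwSs×LlWWSs grid (8·8=64): LlWWSS=4 LlWWSs=8 LlWWss=4 LlWwSS=4 LlWwSs=8 LlWwss=4 llWWSS=4 llWWSs=8 llWWss=4 llWwSS=4 llWwSs=8 llWwss=4
llWwSS hits 4/64; gcd=4; 4÷4/64÷4 = 1/16

P(llWwSS) = 1/16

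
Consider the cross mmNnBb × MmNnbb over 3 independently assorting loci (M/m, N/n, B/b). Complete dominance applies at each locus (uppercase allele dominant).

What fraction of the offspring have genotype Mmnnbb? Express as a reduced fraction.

P(Mmnnbb) = 1/16

mmNnBb gametes: mNB×2, mNb×2, mnB×2, mnb×2
MmNnbb gametes: MNb×2, Mnb×2, mNb×2, mnb×2
mmNnBb×MmNnbb grid (8·8=64): MmNNBb=4 MmNNbb=4 MmNnBb=8 MmNnbb=8 MmnnBb=4 Mmnnbb=4 mmNNBb=4 mmNNbb=4 mmNnBb=8 mmNnbb=8 mmnnBb=4 mmnnbb=4
Mmnnbb hits 4/64; gcd=4; 4÷4/64÷4 = 1/16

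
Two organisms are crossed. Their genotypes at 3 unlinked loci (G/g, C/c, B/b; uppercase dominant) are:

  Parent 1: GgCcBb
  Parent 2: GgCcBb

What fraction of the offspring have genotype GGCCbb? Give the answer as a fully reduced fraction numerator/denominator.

P(GGCCbb) = 1/64

GgCcBb gametes: GCB×1, GCb×1, GcB×1, Gcb×1, gCB×1, gCb×1, gcB×1, gcb×1
GgCcBb gametes: GCB×1, GCb×1, GcB×1, Gcb×1, gCB×1, gCb×1, gcB×1, gcb×1
GgCcBb×GgCcBb grid (8·8=64): GGCCBB=1 GGCCBb=2 GGCCbb=1 GGCcBB=2 GGCcBb=4 GGCcbb=2 GGccBB=1 GGccBb=2 GGccbb=1 GgCCBB=2 GgCCBb=4 GgCCbb=2 GgCcBB=4 GgCcBb=8 GgCcbb=4 GgccBB=2 GgccBb=4 Ggccbb=2 ggCCBB=1 ggCCBb=2 ggCCbb=1 ggCcBB=2 ggCcBb=4 ggCcbb=2 ggccBB=1 ggccBb=2 ggccbb=1
GGCCbb hits 1/64; gcd=1; 1÷1/64÷1 = 1/64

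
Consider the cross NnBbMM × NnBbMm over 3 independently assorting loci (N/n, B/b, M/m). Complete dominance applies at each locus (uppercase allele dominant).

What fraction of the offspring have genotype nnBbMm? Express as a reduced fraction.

P(nnBbMm) = 1/16

NnBbMM gametes: NBM×2, NbM×2, nBM×2, nbM×2
NnBbMm gametes: NBM×1, NBm×1, NbM×1, Nbm×1, nBM×1, nBm×1, nbM×1, nbm×1
NnBbMM×NnBbMm grid (8·8=64): NNBBMM=2 NNBBMm=2 NNBbMM=4 NNBbMm=4 NNbbMM=2 NNbbMm=2 NnBBMM=4 NnBBMm=4 NnBbMM=8 NnBbMm=8 NnbbMM=4 NnbbMm=4 nnBBMM=2 nnBBMm=2 nnBbMM=4 nnBbMm=4 nnbbMM=2 nnbbMm=2
nnBbMm hits 4/64; gcd=4; 4÷4/64÷4 = 1/16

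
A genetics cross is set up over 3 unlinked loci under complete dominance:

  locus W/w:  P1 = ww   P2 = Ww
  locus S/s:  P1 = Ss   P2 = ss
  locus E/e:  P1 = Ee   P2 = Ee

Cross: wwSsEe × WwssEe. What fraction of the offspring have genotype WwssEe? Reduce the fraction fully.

P(WwssEe) = 1/8

wwSsEe gametes: wSE×2, wSe×2, wsE×2, wse×2
WwssEe gametes: WsE×2, Wse×2, wsE×2, wse×2
wwSsEe×WwssEe grid (8·8=64): WwSsEE=4 WwSsEe=8 WwSsee=4 WwssEE=4 WwssEe=8 Wwssee=4 wwSsEE=4 wwSsEe=8 wwSsee=4 wwssEE=4 wwssEe=8 wwssee=4
WwssEe hits 8/64; gcd=8; 8÷8/64÷8 = 1/8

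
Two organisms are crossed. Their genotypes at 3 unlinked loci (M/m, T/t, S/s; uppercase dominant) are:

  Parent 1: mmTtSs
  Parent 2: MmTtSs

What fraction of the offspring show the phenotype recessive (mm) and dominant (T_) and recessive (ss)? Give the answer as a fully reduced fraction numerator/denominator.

P(mm T_ ss) = 3/32

mmTtSs gametes: mTS×2, mTs×2, mtS×2, mts×2
MmTtSs gametes: MTS×1, MTs×1, MtS×1, Mts×1, mTS×1, mTs×1, mtS×1, mts×1
mmTtSs×MmTtSs grid (8·8=64): MmTTSS=2 MmTTSs=4 MmTTss=2 MmTtSS=4 MmTtSs=8 MmTtss=4 MmttSS=2 MmttSs=4 Mmttss=2 mmTTSS=2 mmTTSs=4 mmTTss=2 mmTtSS=4 mmTtSs=8 mmTtss=4 mmttSS=2 mmttSs=4 mmttss=2
mm T_ ss hits 6/64; gcd=2; 6÷2/64÷2 = 3/32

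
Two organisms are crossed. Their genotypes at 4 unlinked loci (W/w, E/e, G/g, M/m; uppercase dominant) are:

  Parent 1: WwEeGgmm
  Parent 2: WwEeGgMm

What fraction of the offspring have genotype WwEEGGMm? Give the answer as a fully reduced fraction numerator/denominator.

P(WwEEGGMm) = 1/64

WwEeGgmm gametes: WEGm×2, WEgm×2, WeGm×2, Wegm×2, wEGm×2, wEgm×2, weGm×2, wegm×2
WwEeGgMm gametes: WEGM×1, WEGm×1, WEgM×1, WEgm×1, WeGM×1, WeGm×1, WegM×1, Wegm×1, wEGM×1, wEGm×1, wEgM×1, wEgm×1, weGM×1, weGm×1, wegM×1, wegm×1
WwEeGgmm×WwEeGgMm grid (16·16=256): WWEEGGMm=2 WWEEGGmm=2 WWEEGgMm=4 WWEEGgmm=4 WWEEggMm=2 WWEEggmm=2 WWEeGGMm=4 WWEeGGmm=4 WWEeGgMm=8 WWEeGgmm=8 WWEeggMm=4 WWEeggmm=4 WWeeGGMm=2 WWeeGGmm=2 WWeeGgMm=4 WWeeGgmm=4 WWeeggMm=2 WWeeggmm=2 WwEEGGMm=4 WwEEGGmm=4 WwEEGgMm=8 WwEEGgmm=8 WwEEggMm=4 WwEEggmm=4 WwEeGGMm=8 WwEeGGmm=8 WwEeGgMm=16 WwEeGgmm=16 WwEeggMm=8 WwEeggmm=8 WweeGGMm=4 WweeGGmm=4 WweeGgMm=8 WweeGgmm=8 WweeggMm=4 Wweeggmm=4 wwEEGGMm=2 wwEEGGmm=2 wwEEGgMm=4 wwEEGgmm=4 wwEEggMm=2 wwEEggmm=2 wwEeGGMm=4 wwEeGGmm=4 wwEeGgMm=8 wwEeGgmm=8 wwEeggMm=4 wwEeggmm=4 wweeGGMm=2 wweeGGmm=2 wweeGgMm=4 wweeGgmm=4 wweeggMm=2 wweeggmm=2
WwEEGGMm hits 4/256; gcd=4; 4÷4/256÷4 = 1/64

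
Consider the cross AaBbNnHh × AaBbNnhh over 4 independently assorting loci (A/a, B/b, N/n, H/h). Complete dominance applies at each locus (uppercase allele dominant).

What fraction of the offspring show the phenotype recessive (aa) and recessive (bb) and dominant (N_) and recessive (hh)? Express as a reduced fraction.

P(aa bb N_ hh) = 3/128

AaBbNnHh gametes: ABNH×1, ABNh×1, ABnH×1, ABnh×1, AbNH×1, AbNh×1, AbnH×1, Abnh×1, aBNH×1, aBNh×1, aBnH×1, aBnh×1, abNH×1, abNh×1, abnH×1, abnh×1
AaBbNnhh gametes: ABNh×2, ABnh×2, AbNh×2, Abnh×2, aBNh×2, aBnh×2, abNh×2, abnh×2
AaBbNnHh×AaBbNnhh grid (16·16=256): AABBNNHh=2 AABBNNhh=2 AABBNnHh=4 AABBNnhh=4 AABBnnHh=2 AABBnnhh=2 AABbNNHh=4 AABbNNhh=4 AABbNnHh=8 AABbNnhh=8 AABbnnHh=4 AABbnnhh=4 AAbbNNHh=2 AAbbNNhh=2 AAbbNnHh=4 AAbbNnhh=4 AAbbnnHh=2 AAbbnnhh=2 AaBBNNHh=4 AaBBNNhh=4 AaBBNnHh=8 AaBBNnhh=8 AaBBnnHh=4 AaBBnnhh=4 AaBbNNHh=8 AaBbNNhh=8 AaBbNnHh=16 AaBbNnhh=16 AaBbnnHh=8 AaBbnnhh=8 AabbNNHh=4 AabbNNhh=4 AabbNnHh=8 AabbNnhh=8 AabbnnHh=4 Aabbnnhh=4 aaBBNNHh=2 aaBBNNhh=2 aaBBNnHh=4 aaBBNnhh=4 aaBBnnHh=2 aaBBnnhh=2 aaBbNNHh=4 aaBbNNhh=4 aaBbNnHh=8 aaBbNnhh=8 aaBbnnHh=4 aaBbnnhh=4 aabbNNHh=2 aabbNNhh=2 aabbNnHh=4 aabbNnhh=4 aabbnnHh=2 aabbnnhh=2
aa bb N_ hh hits 6/256; gcd=2; 6÷2/256÷2 = 3/128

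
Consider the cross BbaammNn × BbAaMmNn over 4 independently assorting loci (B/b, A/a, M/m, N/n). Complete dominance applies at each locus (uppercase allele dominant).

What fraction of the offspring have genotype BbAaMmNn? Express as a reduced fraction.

P(BbAaMmNn) = 1/16

BbaammNn gametes: BamN×4, Bamn×4, bamN×4, bamn×4
BbAaMmNn gametes: BAMN×1, BAMn×1, BAmN×1, BAmn×1, BaMN×1, BaMn×1, BamN×1, Bamn×1, bAMN×1, bAMn×1, bAmN×1, bAmn×1, baMN×1, baMn×1, bamN×1, bamn×1
BbaammNn×BbAaMmNn grid (16·16=256): BBAaMmNN=4 BBAaMmNn=8 BBAaMmnn=4 BBAammNN=4 BBAammNn=8 BBAammnn=4 BBaaMmNN=4 BBaaMmNn=8 BBaaMmnn=4 BBaammNN=4 BBaammNn=8 BBaammnn=4 BbAaMmNN=8 BbAaMmNn=16 BbAaMmnn=8 BbAammNN=8 BbAammNn=16 BbAammnn=8 BbaaMmNN=8 BbaaMmNn=16 BbaaMmnn=8 BbaammNN=8 BbaammNn=16 Bbaammnn=8 bbAaMmNN=4 bbAaMmNn=8 bbAaMmnn=4 bbAammNN=4 bbAammNn=8 bbAammnn=4 bbaaMmNN=4 bbaaMmNn=8 bbaaMmnn=4 bbaammNN=4 bbaammNn=8 bbaammnn=4
BbAaMmNn hits 16/256; gcd=16; 16÷16/256÷16 = 1/16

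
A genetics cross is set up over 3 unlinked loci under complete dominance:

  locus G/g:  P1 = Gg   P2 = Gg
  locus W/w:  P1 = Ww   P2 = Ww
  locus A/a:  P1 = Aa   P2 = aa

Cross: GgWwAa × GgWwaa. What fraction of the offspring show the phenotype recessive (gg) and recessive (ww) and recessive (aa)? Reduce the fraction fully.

GgWwAa gametes: GWA×1, GWa×1, GwA×1, Gwa×1, gWA×1, gWa×1, gwA×1, gwa×1
GgWwaa gametes: GWa×2, Gwa×2, gWa×2, gwa×2
GgWwAa×GgWwaa grid (8·8=64): GGWWAa=2 GGWWaa=2 GGWwAa=4 GGWwaa=4 GGwwAa=2 GGwwaa=2 GgWWAa=4 GgWWaa=4 GgWwAa=8 GgWwaa=8 GgwwAa=4 Ggwwaa=4 ggWWAa=2 ggWWaa=2 ggWwAa=4 ggWwaa=4 ggwwAa=2 ggwwaa=2
gg ww aa hits 2/64; gcd=2; 2÷2/64÷2 = 1/32

P(gg ww aa) = 1/32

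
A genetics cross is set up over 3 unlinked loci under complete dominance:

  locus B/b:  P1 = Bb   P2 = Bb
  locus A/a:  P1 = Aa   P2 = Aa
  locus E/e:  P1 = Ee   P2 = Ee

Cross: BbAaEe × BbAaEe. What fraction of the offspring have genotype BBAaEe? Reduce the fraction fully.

BbAaEe gametes: BAE×1, BAe×1, BaE×1, Bae×1, bAE×1, bAe×1, baE×1, bae×1
BbAaEe gametes: BAE×1, BAe×1, BaE×1, Bae×1, bAE×1, bAe×1, baE×1, bae×1
BbAaEe×BbAaEe grid (8·8=64): BBAAEE=1 BBAAEe=2 BBAAee=1 BBAaEE=2 BBAaEe=4 BBAaee=2 BBaaEE=1 BBaaEe=2 BBaaee=1 BbAAEE=2 BbAAEe=4 BbAAee=2 BbAaEE=4 BbAaEe=8 BbAaee=4 BbaaEE=2 BbaaEe=4 Bbaaee=2 bbAAEE=1 bbAAEe=2 bbAAee=1 bbAaEE=2 bbAaEe=4 bbAaee=2 bbaaEE=1 bbaaEe=2 bbaaee=1
BBAaEe hits 4/64; gcd=4; 4÷4/64÷4 = 1/16

P(BBAaEe) = 1/16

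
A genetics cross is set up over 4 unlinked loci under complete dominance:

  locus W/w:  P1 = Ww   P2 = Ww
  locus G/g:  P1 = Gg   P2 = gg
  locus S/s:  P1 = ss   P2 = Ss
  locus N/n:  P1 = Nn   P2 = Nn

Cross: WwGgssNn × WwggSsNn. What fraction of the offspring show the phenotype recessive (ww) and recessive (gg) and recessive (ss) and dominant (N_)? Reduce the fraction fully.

WwGgssNn gametes: WGsN×2, WGsn×2, WgsN×2, Wgsn×2, wGsN×2, wGsn×2, wgsN×2, wgsn×2
WwggSsNn gametes: WgSN×2, WgSn×2, WgsN×2, Wgsn×2, wgSN×2, wgSn×2, wgsN×2, wgsn×2
WwGgssNn×WwggSsNn grid (16·16=256): WWGgSsNN=4 WWGgSsNn=8 WWGgSsnn=4 WWGgssNN=4 WWGgssNn=8 WWGgssnn=4 WWggSsNN=4 WWggSsNn=8 WWggSsnn=4 WWggssNN=4 WWggssNn=8 WWggssnn=4 WwGgSsNN=8 WwGgSsNn=16 WwGgSsnn=8 WwGgssNN=8 WwGgssNn=16 WwGgssnn=8 WwggSsNN=8 WwggSsNn=16 WwggSsnn=8 WwggssNN=8 WwggssNn=16 Wwggssnn=8 wwGgSsNN=4 wwGgSsNn=8 wwGgSsnn=4 wwGgssNN=4 wwGgssNn=8 wwGgssnn=4 wwggSsNN=4 wwggSsNn=8 wwggSsnn=4 wwggssNN=4 wwggssNn=8 wwggssnn=4
ww gg ss N_ hits 12/256; gcd=4; 12÷4/256÷4 = 3/64

P(ww gg ss N_) = 3/64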